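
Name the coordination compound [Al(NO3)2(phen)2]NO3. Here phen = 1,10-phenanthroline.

The 1 nitrate counter-ion carries a total charge of -1, so each complex ion is 1+.
Ligand charges: 2×1,10-phenanthroline (neutral), 2×nitrato (-1 each); total -2. So Al + (-2) = 1+, giving Al = +3.
Ligands are named alphabetically: nitrato before phenanthroline.

dinitratobis(1,10-phenanthroline)aluminium(III) nitrate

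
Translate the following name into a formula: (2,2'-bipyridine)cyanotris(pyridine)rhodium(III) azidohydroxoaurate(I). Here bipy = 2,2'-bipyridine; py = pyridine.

[Rh(bipy)(CN)(py)3][Au(N3)(OH)]2

Cation [Rh…]: ligand charges -1, Rh(III) ⇒ ion charge 2+.
Anion [Au…]: ligand charges -2, Au(I) ⇒ ion charge 1−.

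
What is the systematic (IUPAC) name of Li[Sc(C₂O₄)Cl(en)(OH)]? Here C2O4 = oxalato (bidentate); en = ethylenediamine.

lithium chloro(ethylenediamine)hydroxooxalatoscandate(III)

The 1 lithium counter-ion carries a total charge of +1, so each complex ion is 1−.
Ligand charges: 1×chloro (-1 each), 1×hydroxo (-1 each), 1×oxalato (-2 each), 1×ethylenediamine (neutral); total -4. So Sc + (-4) = 1−, giving Sc = +3.
The complex ion is anionic, so scandium takes the -ate form scandate(III).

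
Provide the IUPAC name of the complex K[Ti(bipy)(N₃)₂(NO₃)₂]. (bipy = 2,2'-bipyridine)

The 1 potassium counter-ion carries a total charge of +1, so each complex ion is 1−.
Ligand charges: 2×azido (-1 each), 2×nitrato (-1 each), 1×2,2'-bipyridine (neutral); total -4. So Ti + (-4) = 1−, giving Ti = +3.
Ligands are named alphabetically: azido before bipyridine before nitrato.
The complex ion is anionic, so titanium takes the -ate form titanate(III).

potassium diazido(2,2'-bipyridine)dinitratotitanate(III)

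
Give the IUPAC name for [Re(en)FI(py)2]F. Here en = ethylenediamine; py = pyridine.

The 1 fluoride counter-ion carries a total charge of -1, so each complex ion is 1+.
Ligand charges: 1×ethylenediamine (neutral), 1×iodo (-1 each), 2×pyridine (neutral), 1×fluoro (-1 each); total -2. So Re + (-2) = 1+, giving Re = +3.
Ligands are named alphabetically: ethylenediamine before fluoro before iodo before pyridine.

(ethylenediamine)fluoroiodobis(pyridine)rhenium(III) fluoride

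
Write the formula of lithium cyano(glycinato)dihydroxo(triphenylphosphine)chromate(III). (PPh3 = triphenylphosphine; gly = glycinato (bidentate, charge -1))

Ligands: 1 triphenylphosphine (PPh3, neutral), 1 glycinato (gly, -1), 2 hydroxo (OH, -1), 1 cyano (CN, -1). Ligand charge sum = -4.
Charge balance with lithium (+1) requires 1 complex ion per 1 lithium.

Li[Cr(CN)(gly)(OH)2(PPh3)]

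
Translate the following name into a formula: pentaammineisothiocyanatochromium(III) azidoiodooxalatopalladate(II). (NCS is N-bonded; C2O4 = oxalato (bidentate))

[Cr(NCS)(NH3)5][Pd(C2O4)I(N3)]

Cation [Cr…]: ligand charges -1, Cr(III) ⇒ ion charge 2+.
Anion [Pd…]: ligand charges -4, Pd(II) ⇒ ion charge 2−.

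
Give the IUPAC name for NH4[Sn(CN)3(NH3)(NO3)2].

The 1 ammonium counter-ion carries a total charge of +1, so each complex ion is 1−.
Ligand charges: 3×cyano (-1 each), 1×ammine (neutral), 2×nitrato (-1 each); total -5. So Sn + (-5) = 1−, giving Sn = +4.
The complex ion is anionic, so tin takes the -ate form stannate(IV).

ammonium amminetricyanodinitratostannate(IV)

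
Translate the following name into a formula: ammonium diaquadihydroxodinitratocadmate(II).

(NH4)2[Cd(H2O)2(NO3)2(OH)2]

Ligands: 2 nitrato (NO3, -1), 2 aqua (H2O, neutral), 2 hydroxo (OH, -1). Ligand charge sum = -4.
Charge balance with ammonium (+1) requires 1 complex ion per 2 ammonium.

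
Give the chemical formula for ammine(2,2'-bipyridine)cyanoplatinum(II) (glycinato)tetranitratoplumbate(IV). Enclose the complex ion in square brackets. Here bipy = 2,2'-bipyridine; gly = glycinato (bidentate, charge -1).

[Pt(bipy)(CN)(NH3)][Pb(gly)(NO3)4]

Cation [Pt…]: ligand charges -1, Pt(II) ⇒ ion charge 1+.
Anion [Pb…]: ligand charges -5, Pb(IV) ⇒ ion charge 1−.
One 1+ cation balances one 1− anion.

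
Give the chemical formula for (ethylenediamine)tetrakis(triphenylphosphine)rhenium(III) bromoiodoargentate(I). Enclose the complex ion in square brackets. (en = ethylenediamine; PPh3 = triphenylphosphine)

[Re(en)(PPh3)4][AgBrI]3

Cation [Re…]: ligand charges 0, Re(III) ⇒ ion charge 3+.
Anion [Ag…]: ligand charges -2, Ag(I) ⇒ ion charge 1−.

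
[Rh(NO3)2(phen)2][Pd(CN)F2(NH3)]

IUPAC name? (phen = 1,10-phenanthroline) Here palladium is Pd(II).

Both ions are complex: the cation is named first with the plain metal name, the anion second with the -ate form; each ion's ligands are alphabetised independently.
Pd is given as +2; the anion's ligand charges sum to -3, so the complex anion is 1−.
A 1:1 salt means the cation carries the equal and opposite charge, 1+.
Cation: ligand charges sum to -2; for the ion to be 1+, Rh = +3.

dinitratobis(1,10-phenanthroline)rhodium(III) amminecyanodifluoropalladate(II)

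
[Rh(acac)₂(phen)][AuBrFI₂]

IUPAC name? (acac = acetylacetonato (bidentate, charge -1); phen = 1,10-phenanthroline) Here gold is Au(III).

Both ions are complex: the cation is named first with the plain metal name, the anion second with the -ate form; each ion's ligands are alphabetised independently.
Au is given as +3; the anion's ligand charges sum to -4, so the complex anion is 1−.
A 1:1 salt means the cation carries the equal and opposite charge, 1+.
Cation: ligand charges sum to -2; for the ion to be 1+, Rh = +3.

bis(acetylacetonato)(1,10-phenanthroline)rhodium(III) bromofluorodiiodoaurate(III)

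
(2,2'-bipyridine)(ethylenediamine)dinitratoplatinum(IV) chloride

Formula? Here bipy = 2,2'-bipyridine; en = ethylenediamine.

[Pt(bipy)(en)(NO3)2]Cl2

Ligands: 1 2,2'-bipyridine (bipy, neutral), 1 ethylenediamine (en, neutral), 2 nitrato (NO3, -1). Ligand charge sum = -2.
Charge balance with chloride (-1) requires 1 complex ion per 2 chloride.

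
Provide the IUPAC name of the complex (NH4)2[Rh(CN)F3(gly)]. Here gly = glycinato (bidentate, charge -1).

ammonium cyanotrifluoro(glycinato)rhodate(III)

The 2 ammonium counter-ions carry a total charge of +2, so each complex ion is 2−.
Ligand charges: 1×cyano (-1 each), 3×fluoro (-1 each), 1×glycinato (-1 each); total -5. So Rh + (-5) = 2−, giving Rh = +3.
Ligands are named alphabetically: cyano before fluoro before glycinato.
The complex ion is anionic, so rhodium takes the -ate form rhodate(III).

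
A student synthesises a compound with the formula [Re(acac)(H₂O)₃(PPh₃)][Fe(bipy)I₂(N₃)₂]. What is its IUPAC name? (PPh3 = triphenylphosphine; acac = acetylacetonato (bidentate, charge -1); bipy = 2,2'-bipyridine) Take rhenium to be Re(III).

(acetylacetonato)triaqua(triphenylphosphine)rhenium(III) diazido(2,2'-bipyridine)diiodoferrate(II)

Both ions are complex: the cation is named first with the plain metal name, the anion second with the -ate form; each ion's ligands are alphabetised independently.
Re is given as +3; the cation's ligand charges sum to -1, so the complex cation is 2+.
A 1:1 salt means the anion carries the equal and opposite charge, 2−.
Anion: ligand charges sum to -4; for the ion to be 2−, Fe = +2.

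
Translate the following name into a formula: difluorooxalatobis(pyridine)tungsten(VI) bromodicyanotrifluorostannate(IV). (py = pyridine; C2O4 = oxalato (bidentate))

[W(C2O4)F2(py)2][SnBr(CN)2F3]

Cation [W…]: ligand charges -4, W(VI) ⇒ ion charge 2+.
Anion [Sn…]: ligand charges -6, Sn(IV) ⇒ ion charge 2−.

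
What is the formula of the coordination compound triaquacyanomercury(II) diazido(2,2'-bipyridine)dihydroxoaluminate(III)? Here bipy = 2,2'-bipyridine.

Cation [Hg…]: ligand charges -1, Hg(II) ⇒ ion charge 1+.
Anion [Al…]: ligand charges -4, Al(III) ⇒ ion charge 1−.
One 1+ cation balances one 1− anion.

[Hg(CN)(H2O)3][Al(bipy)(N3)2(OH)2]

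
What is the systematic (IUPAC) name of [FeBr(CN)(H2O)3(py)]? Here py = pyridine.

There is no counter-ion, so the complex is neutral overall.
Ligand charges: 1×cyano (-1 each), 3×aqua (neutral), 1×bromo (-1 each), 1×pyridine (neutral); total -2. So Fe + (-2) = 0, giving Fe = +2.
Ligands are named alphabetically: aqua before bromo before cyano before pyridine.

triaquabromocyano(pyridine)iron(II)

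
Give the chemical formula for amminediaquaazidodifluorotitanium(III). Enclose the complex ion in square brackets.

Ligands: 2 fluoro (F, -1), 2 aqua (H2O, neutral), 1 azido (N3, -1), 1 ammine (NH3, neutral). Ligand charge sum = -3.
With Ti in oxidation state +3, the complex ion is [Ti...].

[TiF2(H2O)2(N3)(NH3)]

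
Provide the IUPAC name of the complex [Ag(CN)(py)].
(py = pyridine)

cyano(pyridine)silver(I)

There is no counter-ion, so the complex is neutral overall.
Ligand charges: 1×pyridine (neutral), 1×cyano (-1 each); total -1. So Ag + (-1) = 0, giving Ag = +1.
Ligands are named alphabetically: cyano before pyridine.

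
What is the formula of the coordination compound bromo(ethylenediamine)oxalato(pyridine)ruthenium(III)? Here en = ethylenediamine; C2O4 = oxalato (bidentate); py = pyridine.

[RuBr(C2O4)(en)(py)]

Ligands: 1 ethylenediamine (en, neutral), 1 oxalato (C2O4, -2), 1 pyridine (py, neutral), 1 bromo (Br, -1). Ligand charge sum = -3.
With Ru in oxidation state +3, the complex ion is [Ru...].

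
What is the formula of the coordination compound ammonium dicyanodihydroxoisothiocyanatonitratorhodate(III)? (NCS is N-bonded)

Ligands: 2 cyano (CN, -1), 2 hydroxo (OH, -1), 1 nitrato (NO3, -1), 1 isothiocyanato (NCS, -1). Ligand charge sum = -6.
With Rh in oxidation state +3, the complex ion is [Rh...]^3−.
Charge balance with ammonium (+1) requires 1 complex ion per 3 ammonium.

(NH4)3[Rh(CN)2(NCS)(NO3)(OH)2]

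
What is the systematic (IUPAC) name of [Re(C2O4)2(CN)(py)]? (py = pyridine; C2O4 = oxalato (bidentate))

There is no counter-ion, so the complex is neutral overall.
Ligand charges: 1×pyridine (neutral), 2×oxalato (-2 each), 1×cyano (-1 each); total -5. So Re + (-5) = 0, giving Re = +5.
Ligands are named alphabetically: cyano before oxalato before pyridine.

cyanodioxalato(pyridine)rhenium(V)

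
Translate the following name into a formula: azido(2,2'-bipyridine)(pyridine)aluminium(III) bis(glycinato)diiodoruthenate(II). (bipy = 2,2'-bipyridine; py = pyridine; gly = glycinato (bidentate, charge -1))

Cation [Al…]: ligand charges -1, Al(III) ⇒ ion charge 2+.
Anion [Ru…]: ligand charges -4, Ru(II) ⇒ ion charge 2−.
One 2+ cation balances one 2− anion.

[Al(bipy)(N3)(py)][Ru(gly)2I2]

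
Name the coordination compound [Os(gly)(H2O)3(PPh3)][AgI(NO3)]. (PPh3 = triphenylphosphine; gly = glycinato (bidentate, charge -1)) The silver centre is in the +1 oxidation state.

Both ions are complex: the cation is named first with the plain metal name, the anion second with the -ate form; each ion's ligands are alphabetised independently.
Ag is given as +1; the anion's ligand charges sum to -2, so the complex anion is 1−.
A 1:1 salt means the cation carries the equal and opposite charge, 1+.
Cation: ligand charges sum to -1; for the ion to be 1+, Os = +2.

triaqua(glycinato)(triphenylphosphine)osmium(II) iodonitratoargentate(I)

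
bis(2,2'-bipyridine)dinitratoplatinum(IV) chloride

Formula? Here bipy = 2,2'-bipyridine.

[Pt(bipy)2(NO3)2]Cl2

Ligands: 2 nitrato (NO3, -1), 2 2,2'-bipyridine (bipy, neutral). Ligand charge sum = -2.
Charge balance with chloride (-1) requires 1 complex ion per 2 chloride.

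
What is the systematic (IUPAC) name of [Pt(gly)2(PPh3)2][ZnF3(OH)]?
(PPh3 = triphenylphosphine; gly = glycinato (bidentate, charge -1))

bis(glycinato)bis(triphenylphosphine)platinum(IV) trifluorohydroxozincate(II)

Zinc is always +2 in its complexes; the anion's ligand charges sum to -4, so the complex anion is 2−.
A 1:1 salt means the cation carries the equal and opposite charge, 2+.
Cation: ligand charges sum to -2; for the ion to be 2+, Pt = +4.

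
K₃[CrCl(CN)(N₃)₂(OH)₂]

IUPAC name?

potassium diazidochlorocyanodihydroxochromate(III)

The 3 potassium counter-ions carry a total charge of +3, so each complex ion is 3−.
Ligand charges: 2×azido (-1 each), 1×cyano (-1 each), 2×hydroxo (-1 each), 1×chloro (-1 each); total -6. So Cr + (-6) = 3−, giving Cr = +3.
Ligands are named alphabetically: azido before chloro before cyano before hydroxo.
The complex ion is anionic, so chromium takes the -ate form chromate(III).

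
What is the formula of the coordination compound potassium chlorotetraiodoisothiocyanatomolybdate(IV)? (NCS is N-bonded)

K2[MoClI4(NCS)]

Ligands: 1 chloro (Cl, -1), 1 isothiocyanato (NCS, -1), 4 iodo (I, -1). Ligand charge sum = -6.
Charge balance with potassium (+1) requires 1 complex ion per 2 potassium.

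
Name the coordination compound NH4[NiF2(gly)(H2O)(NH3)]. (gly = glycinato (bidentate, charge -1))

The 1 ammonium counter-ion carries a total charge of +1, so each complex ion is 1−.
Ligand charges: 2×fluoro (-1 each), 1×glycinato (-1 each), 1×ammine (neutral), 1×aqua (neutral); total -3. So Ni + (-3) = 1−, giving Ni = +2.
Ligands are named alphabetically: ammine before aqua before fluoro before glycinato.
The complex ion is anionic, so nickel takes the -ate form nickelate(II).

ammonium ammineaquadifluoro(glycinato)nickelate(II)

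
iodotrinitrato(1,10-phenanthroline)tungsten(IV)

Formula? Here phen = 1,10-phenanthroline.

Ligands: 3 nitrato (NO3, -1), 1 iodo (I, -1), 1 1,10-phenanthroline (phen, neutral). Ligand charge sum = -4.
With W in oxidation state +4, the complex ion is [W...].

[WI(NO3)3(phen)]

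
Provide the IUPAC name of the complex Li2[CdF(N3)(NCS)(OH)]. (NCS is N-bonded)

lithium azidofluorohydroxoisothiocyanatocadmate(II)

The 2 lithium counter-ions carry a total charge of +2, so each complex ion is 2−.
Ligand charges: 1×isothiocyanato (-1 each), 1×fluoro (-1 each), 1×hydroxo (-1 each), 1×azido (-1 each); total -4. So Cd + (-4) = 2−, giving Cd = +2.
The complex ion is anionic, so cadmium takes the -ate form cadmate(II).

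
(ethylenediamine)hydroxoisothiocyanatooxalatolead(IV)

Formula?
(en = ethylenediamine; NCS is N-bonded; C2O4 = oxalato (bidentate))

Ligands: 1 ethylenediamine (en, neutral), 1 isothiocyanato (NCS, -1), 1 hydroxo (OH, -1), 1 oxalato (C2O4, -2). Ligand charge sum = -4.
With Pb in oxidation state +4, the complex ion is [Pb...].

[Pb(C2O4)(en)(NCS)(OH)]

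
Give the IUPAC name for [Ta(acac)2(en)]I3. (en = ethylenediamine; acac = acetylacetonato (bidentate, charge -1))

bis(acetylacetonato)(ethylenediamine)tantalum(V) iodide

The 3 iodide counter-ions carry a total charge of -3, so each complex ion is 3+.
Ligand charges: 1×ethylenediamine (neutral), 2×acetylacetonato (-1 each); total -2. So Ta + (-2) = 3+, giving Ta = +5.
Ligands are named alphabetically: acetylacetonato before ethylenediamine.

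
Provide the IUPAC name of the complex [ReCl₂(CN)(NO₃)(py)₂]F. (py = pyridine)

dichlorocyanonitratobis(pyridine)rhenium(V) fluoride

The 1 fluoride counter-ion carries a total charge of -1, so each complex ion is 1+.
Ligand charges: 2×pyridine (neutral), 1×nitrato (-1 each), 2×chloro (-1 each), 1×cyano (-1 each); total -4. So Re + (-4) = 1+, giving Re = +5.
Ligands are named alphabetically: chloro before cyano before nitrato before pyridine.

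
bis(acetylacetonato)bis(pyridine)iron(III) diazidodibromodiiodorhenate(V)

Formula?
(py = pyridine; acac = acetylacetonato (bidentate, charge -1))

[Fe(acac)2(py)2][ReBr2I2(N3)2]

Cation [Fe…]: ligand charges -2, Fe(III) ⇒ ion charge 1+.
Anion [Re…]: ligand charges -6, Re(V) ⇒ ion charge 1−.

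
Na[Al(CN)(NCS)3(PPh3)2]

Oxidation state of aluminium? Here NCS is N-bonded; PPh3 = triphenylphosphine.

+3

1 sodium outside the brackets (+1 each) → the complex ion is 1−.
Ligand charges: 1×CN = -1; 3×NCS = -3; 2×PPh3 neutral; sum -4.
Al + (-4) = 1− ⇒ Al is +3.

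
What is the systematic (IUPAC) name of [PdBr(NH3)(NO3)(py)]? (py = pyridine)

amminebromonitrato(pyridine)palladium(II)

There is no counter-ion, so the complex is neutral overall.
Ligand charges: 1×ammine (neutral), 1×bromo (-1 each), 1×nitrato (-1 each), 1×pyridine (neutral); total -2. So Pd + (-2) = 0, giving Pd = +2.
Ligands are named alphabetically: ammine before bromo before nitrato before pyridine.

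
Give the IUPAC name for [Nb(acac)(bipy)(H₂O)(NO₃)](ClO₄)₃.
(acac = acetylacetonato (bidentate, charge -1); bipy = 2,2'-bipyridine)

The 3 perchlorate counter-ions carry a total charge of -3, so each complex ion is 3+.
Ligand charges: 1×nitrato (-1 each), 1×acetylacetonato (-1 each), 1×2,2'-bipyridine (neutral), 1×aqua (neutral); total -2. So Nb + (-2) = 3+, giving Nb = +5.
Ligands are named alphabetically: acetylacetonato before aqua before bipyridine before nitrato.

(acetylacetonato)aqua(2,2'-bipyridine)nitratoniobium(V) perchlorate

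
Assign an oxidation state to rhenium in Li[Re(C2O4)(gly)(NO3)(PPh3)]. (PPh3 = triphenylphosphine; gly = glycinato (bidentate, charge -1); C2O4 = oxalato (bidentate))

+3

1 lithium outside the brackets (+1 each) → the complex ion is 1−.
Ligand charges: 1×PPh3 neutral; 1×gly = -1; 1×NO3 = -1; 1×C2O4 = -2; sum -4.
Re + (-4) = 1− ⇒ Re is +3.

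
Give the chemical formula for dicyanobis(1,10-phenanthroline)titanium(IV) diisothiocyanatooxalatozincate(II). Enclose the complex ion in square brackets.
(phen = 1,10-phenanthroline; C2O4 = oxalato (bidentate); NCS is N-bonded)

Cation [Ti…]: ligand charges -2, Ti(IV) ⇒ ion charge 2+.
Anion [Zn…]: ligand charges -4, Zn(II) ⇒ ion charge 2−.
One 2+ cation balances one 2− anion.

[Ti(CN)2(phen)2][Zn(C2O4)(NCS)2]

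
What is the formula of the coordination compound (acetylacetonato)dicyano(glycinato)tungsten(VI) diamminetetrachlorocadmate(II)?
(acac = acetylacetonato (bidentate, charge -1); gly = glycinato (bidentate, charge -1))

Cation [W…]: ligand charges -4, W(VI) ⇒ ion charge 2+.
Anion [Cd…]: ligand charges -4, Cd(II) ⇒ ion charge 2−.
One 2+ cation balances one 2− anion.

[W(acac)(CN)2(gly)][CdCl4(NH3)2]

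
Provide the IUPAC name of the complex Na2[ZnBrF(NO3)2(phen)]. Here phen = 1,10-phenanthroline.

The 2 sodium counter-ions carry a total charge of +2, so each complex ion is 2−.
Ligand charges: 1×fluoro (-1 each), 2×nitrato (-1 each), 1×1,10-phenanthroline (neutral), 1×bromo (-1 each); total -4. So Zn + (-4) = 2−, giving Zn = +2.
The complex ion is anionic, so zinc takes the -ate form zincate(II).

sodium bromofluorodinitrato(1,10-phenanthroline)zincate(II)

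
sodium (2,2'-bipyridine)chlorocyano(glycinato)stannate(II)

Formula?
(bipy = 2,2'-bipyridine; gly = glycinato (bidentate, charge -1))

Ligands: 1 2,2'-bipyridine (bipy, neutral), 1 glycinato (gly, -1), 1 chloro (Cl, -1), 1 cyano (CN, -1). Ligand charge sum = -3.
With Sn in oxidation state +2, the complex ion is [Sn...]^1−.
Charge balance with sodium (+1) requires 1 complex ion per 1 sodium.

Na[Sn(bipy)Cl(CN)(gly)]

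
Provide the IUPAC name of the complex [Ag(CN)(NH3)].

amminecyanosilver(I)

There is no counter-ion, so the complex is neutral overall.
Ligand charges: 1×ammine (neutral), 1×cyano (-1 each); total -1. So Ag + (-1) = 0, giving Ag = +1.
Ligands are named alphabetically: ammine before cyano.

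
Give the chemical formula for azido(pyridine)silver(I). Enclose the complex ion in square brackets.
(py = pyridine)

[Ag(N3)(py)]

Ligands: 1 pyridine (py, neutral), 1 azido (N3, -1). Ligand charge sum = -1.
With Ag in oxidation state +1, the complex ion is [Ag...].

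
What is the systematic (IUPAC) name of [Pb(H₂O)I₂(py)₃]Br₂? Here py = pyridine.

aquadiiodotris(pyridine)lead(IV) bromide

The 2 bromide counter-ions carry a total charge of -2, so each complex ion is 2+.
Ligand charges: 3×pyridine (neutral), 2×iodo (-1 each), 1×aqua (neutral); total -2. So Pb + (-2) = 2+, giving Pb = +4.
Ligands are named alphabetically: aqua before iodo before pyridine.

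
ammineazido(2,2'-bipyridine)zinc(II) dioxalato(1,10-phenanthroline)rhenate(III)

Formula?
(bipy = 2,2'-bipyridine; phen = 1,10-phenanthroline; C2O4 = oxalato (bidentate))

[Zn(bipy)(N3)(NH3)][Re(C2O4)2(phen)]

Cation [Zn…]: ligand charges -1, Zn(II) ⇒ ion charge 1+.
Anion [Re…]: ligand charges -4, Re(III) ⇒ ion charge 1−.
One 1+ cation balances one 1− anion.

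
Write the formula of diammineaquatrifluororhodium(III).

[RhF3(H2O)(NH3)2]

Ligands: 3 fluoro (F, -1), 2 ammine (NH3, neutral), 1 aqua (H2O, neutral). Ligand charge sum = -3.
With Rh in oxidation state +3, the complex ion is [Rh...].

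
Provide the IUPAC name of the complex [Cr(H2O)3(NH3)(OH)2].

There is no counter-ion, so the complex is neutral overall.
Ligand charges: 1×ammine (neutral), 2×hydroxo (-1 each), 3×aqua (neutral); total -2. So Cr + (-2) = 0, giving Cr = +2.
Ligands are named alphabetically: ammine before aqua before hydroxo.

amminetriaquadihydroxochromium(II)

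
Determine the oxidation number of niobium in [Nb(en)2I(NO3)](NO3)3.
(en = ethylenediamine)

3 nitrate outside the brackets (-1 each) → the complex ion is 3+.
Ligand charges: 1×I = -1; 1×NO3 = -1; 2×en neutral; sum -2.
Nb + (-2) = 3+ ⇒ Nb is +5.

+5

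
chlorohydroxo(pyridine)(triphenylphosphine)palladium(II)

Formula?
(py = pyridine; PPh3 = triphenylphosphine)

[PdCl(OH)(PPh3)(py)]

Ligands: 1 pyridine (py, neutral), 1 triphenylphosphine (PPh3, neutral), 1 chloro (Cl, -1), 1 hydroxo (OH, -1). Ligand charge sum = -2.
With Pd in oxidation state +2, the complex ion is [Pd...].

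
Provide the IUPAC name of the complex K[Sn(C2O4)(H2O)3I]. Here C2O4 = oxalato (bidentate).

The 1 potassium counter-ion carries a total charge of +1, so each complex ion is 1−.
Ligand charges: 3×aqua (neutral), 1×oxalato (-2 each), 1×iodo (-1 each); total -3. So Sn + (-3) = 1−, giving Sn = +2.
The complex ion is anionic, so tin takes the -ate form stannate(II).

potassium triaquaiodooxalatostannate(II)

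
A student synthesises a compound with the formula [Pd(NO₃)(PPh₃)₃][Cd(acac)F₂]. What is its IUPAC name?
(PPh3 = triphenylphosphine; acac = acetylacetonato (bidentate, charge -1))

Cadmium is always +2 in its complexes; the anion's ligand charges sum to -3, so the complex anion is 1−.
A 1:1 salt means the cation carries the equal and opposite charge, 1+.
Cation: ligand charges sum to -1; for the ion to be 1+, Pd = +2.

nitratotris(triphenylphosphine)palladium(II) (acetylacetonato)difluorocadmate(II)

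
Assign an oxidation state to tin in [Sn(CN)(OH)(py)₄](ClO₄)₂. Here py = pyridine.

+4

2 perchlorate outside the brackets (-1 each) → the complex ion is 2+.
Ligand charges: 1×OH = -1; 1×CN = -1; 4×py neutral; sum -2.
Sn + (-2) = 2+ ⇒ Sn is +4.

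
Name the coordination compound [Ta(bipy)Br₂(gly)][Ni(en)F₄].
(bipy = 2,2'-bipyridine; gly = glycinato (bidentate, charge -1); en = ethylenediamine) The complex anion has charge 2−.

(2,2'-bipyridine)dibromo(glycinato)tantalum(V) (ethylenediamine)tetrafluoronickelate(II)

The complex anion is given as 2−; its ligand charges sum to -4, so Ni = +2.
A 1:1 salt means the cation carries the equal and opposite charge, 2+.
Cation: ligand charges sum to -3; for the ion to be 2+, Ta = +5.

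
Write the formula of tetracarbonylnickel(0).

Ligands: 4 carbonyl (CO, neutral). Ligand charge sum = 0.
With Ni in oxidation state 0, the complex ion is [Ni...].

[Ni(CO)4]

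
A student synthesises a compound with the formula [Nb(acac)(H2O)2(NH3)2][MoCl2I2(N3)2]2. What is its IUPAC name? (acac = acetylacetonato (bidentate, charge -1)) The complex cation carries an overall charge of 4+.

(acetylacetonato)diamminediaquaniobium(V) diazidodichlorodiiodomolybdate(IV)

The complex cation is given as 4+; its ligand charges sum to -1, so Nb = +5.
With 2 anions per cation, each anion must be 4/2 = 2−.
Anion: ligand charges sum to -6; for the ion to be 2−, Mo = +4.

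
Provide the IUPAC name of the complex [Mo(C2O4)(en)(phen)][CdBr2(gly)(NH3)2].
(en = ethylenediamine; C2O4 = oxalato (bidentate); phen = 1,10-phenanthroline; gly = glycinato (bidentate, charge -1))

Both ions are complex: the cation is named first with the plain metal name, the anion second with the -ate form; each ion's ligands are alphabetised independently.
Cadmium is always +2 in its complexes; the anion's ligand charges sum to -3, so the complex anion is 1−.
A 1:1 salt means the cation carries the equal and opposite charge, 1+.
Cation: ligand charges sum to -2; for the ion to be 1+, Mo = +3.

(ethylenediamine)oxalato(1,10-phenanthroline)molybdenum(III) diamminedibromo(glycinato)cadmate(II)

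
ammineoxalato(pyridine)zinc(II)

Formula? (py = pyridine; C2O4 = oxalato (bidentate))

Ligands: 1 pyridine (py, neutral), 1 oxalato (C2O4, -2), 1 ammine (NH3, neutral). Ligand charge sum = -2.
With Zn in oxidation state +2, the complex ion is [Zn...].

[Zn(C2O4)(NH3)(py)]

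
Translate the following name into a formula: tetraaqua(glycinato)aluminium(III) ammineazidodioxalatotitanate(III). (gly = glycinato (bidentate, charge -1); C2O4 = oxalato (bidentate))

[Al(gly)(H2O)4][Ti(C2O4)2(N3)(NH3)]

Cation [Al…]: ligand charges -1, Al(III) ⇒ ion charge 2+.
Anion [Ti…]: ligand charges -5, Ti(III) ⇒ ion charge 2−.
One 2+ cation balances one 2− anion.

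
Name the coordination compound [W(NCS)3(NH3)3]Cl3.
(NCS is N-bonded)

triamminetriisothiocyanatotungsten(VI) chloride

The 3 chloride counter-ions carry a total charge of -3, so each complex ion is 3+.
Ligand charges: 3×isothiocyanato (-1 each), 3×ammine (neutral); total -3. So W + (-3) = 3+, giving W = +6.
Ligands are named alphabetically: ammine before isothiocyanato.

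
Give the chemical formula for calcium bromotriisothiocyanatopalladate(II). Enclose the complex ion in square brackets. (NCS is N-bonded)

Ligands: 3 isothiocyanato (NCS, -1), 1 bromo (Br, -1). Ligand charge sum = -4.
Charge balance with calcium (+2) requires 1 complex ion per 1 calcium.

Ca[PdBr(NCS)3]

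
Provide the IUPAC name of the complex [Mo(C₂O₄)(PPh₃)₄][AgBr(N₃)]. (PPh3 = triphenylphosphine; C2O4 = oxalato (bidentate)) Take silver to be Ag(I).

Ag is given as +1; the anion's ligand charges sum to -2, so the complex anion is 1−.
A 1:1 salt means the cation carries the equal and opposite charge, 1+.
Cation: ligand charges sum to -2; for the ion to be 1+, Mo = +3.

oxalatotetrakis(triphenylphosphine)molybdenum(III) azidobromoargentate(I)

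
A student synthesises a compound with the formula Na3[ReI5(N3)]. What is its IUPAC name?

The 3 sodium counter-ions carry a total charge of +3, so each complex ion is 3−.
Ligand charges: 5×iodo (-1 each), 1×azido (-1 each); total -6. So Re + (-6) = 3−, giving Re = +3.
The complex ion is anionic, so rhenium takes the -ate form rhenate(III).

sodium azidopentaiodorhenate(III)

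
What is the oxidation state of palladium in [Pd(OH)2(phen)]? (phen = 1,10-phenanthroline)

No counter-ion: the bracketed complex is neutral.
Ligand charges: 2×OH = -2; 1×phen neutral; sum -2.
Pd + (-2) = 0 ⇒ Pd is +2.

+2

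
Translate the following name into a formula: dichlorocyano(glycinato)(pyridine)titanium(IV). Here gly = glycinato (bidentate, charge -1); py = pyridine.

Ligands: 1 cyano (CN, -1), 1 glycinato (gly, -1), 2 chloro (Cl, -1), 1 pyridine (py, neutral). Ligand charge sum = -4.
With Ti in oxidation state +4, the complex ion is [Ti...].

[TiCl2(CN)(gly)(py)]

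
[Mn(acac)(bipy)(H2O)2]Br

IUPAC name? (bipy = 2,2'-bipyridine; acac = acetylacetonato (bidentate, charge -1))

(acetylacetonato)diaqua(2,2'-bipyridine)manganese(II) bromide

The 1 bromide counter-ion carries a total charge of -1, so each complex ion is 1+.
Ligand charges: 1×2,2'-bipyridine (neutral), 1×acetylacetonato (-1 each), 2×aqua (neutral); total -1. So Mn + (-1) = 1+, giving Mn = +2.
Ligands are named alphabetically: acetylacetonato before aqua before bipyridine.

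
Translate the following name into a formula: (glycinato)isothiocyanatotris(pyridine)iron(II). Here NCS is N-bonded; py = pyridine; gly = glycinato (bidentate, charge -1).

Ligands: 1 isothiocyanato (NCS, -1), 3 pyridine (py, neutral), 1 glycinato (gly, -1). Ligand charge sum = -2.
With Fe in oxidation state +2, the complex ion is [Fe...].

[Fe(gly)(NCS)(py)3]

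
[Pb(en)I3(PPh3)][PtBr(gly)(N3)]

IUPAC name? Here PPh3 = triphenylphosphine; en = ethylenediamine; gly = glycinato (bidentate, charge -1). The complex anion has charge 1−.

The complex anion is given as 1−; its ligand charges sum to -3, so Pt = +2.
A 1:1 salt means the cation carries the equal and opposite charge, 1+.
Cation: ligand charges sum to -3; for the ion to be 1+, Pb = +4.

(ethylenediamine)triiodo(triphenylphosphine)lead(IV) azidobromo(glycinato)platinate(II)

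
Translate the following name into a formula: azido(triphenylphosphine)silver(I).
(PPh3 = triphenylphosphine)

[Ag(N3)(PPh3)]

Ligands: 1 azido (N3, -1), 1 triphenylphosphine (PPh3, neutral). Ligand charge sum = -1.
With Ag in oxidation state +1, the complex ion is [Ag...].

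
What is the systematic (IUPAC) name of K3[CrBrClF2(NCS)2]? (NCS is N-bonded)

The 3 potassium counter-ions carry a total charge of +3, so each complex ion is 3−.
Ligand charges: 2×isothiocyanato (-1 each), 2×fluoro (-1 each), 1×bromo (-1 each), 1×chloro (-1 each); total -6. So Cr + (-6) = 3−, giving Cr = +3.
The complex ion is anionic, so chromium takes the -ate form chromate(III).

potassium bromochlorodifluorodiisothiocyanatochromate(III)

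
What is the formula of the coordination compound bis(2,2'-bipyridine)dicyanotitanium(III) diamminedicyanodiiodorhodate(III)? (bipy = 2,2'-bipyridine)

Cation [Ti…]: ligand charges -2, Ti(III) ⇒ ion charge 1+.
Anion [Rh…]: ligand charges -4, Rh(III) ⇒ ion charge 1−.
One 1+ cation balances one 1− anion.

[Ti(bipy)2(CN)2][Rh(CN)2I2(NH3)2]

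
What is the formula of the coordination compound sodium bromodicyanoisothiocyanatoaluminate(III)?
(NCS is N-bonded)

Na[AlBr(CN)2(NCS)]

Ligands: 1 isothiocyanato (NCS, -1), 1 bromo (Br, -1), 2 cyano (CN, -1). Ligand charge sum = -4.
With Al in oxidation state +3, the complex ion is [Al...]^1−.
Charge balance with sodium (+1) requires 1 complex ion per 1 sodium.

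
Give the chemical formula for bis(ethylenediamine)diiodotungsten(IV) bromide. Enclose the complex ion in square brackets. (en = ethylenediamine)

[W(en)2I2]Br2

Ligands: 2 iodo (I, -1), 2 ethylenediamine (en, neutral). Ligand charge sum = -2.
With W in oxidation state +4, the complex ion is [W...]^2+.
Charge balance with bromide (-1) requires 1 complex ion per 2 bromide.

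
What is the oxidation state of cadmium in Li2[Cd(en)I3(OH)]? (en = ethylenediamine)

+2

2 lithium outside the brackets (+1 each) → the complex ion is 2−.
Ligand charges: 1×OH = -1; 1×en neutral; 3×I = -3; sum -4.
Cd + (-4) = 2− ⇒ Cd is +2.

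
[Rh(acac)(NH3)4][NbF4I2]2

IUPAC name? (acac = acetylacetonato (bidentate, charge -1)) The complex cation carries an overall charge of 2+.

The complex cation is given as 2+; its ligand charges sum to -1, so Rh = +3.
With 2 anions per cation, each anion must be 2/2 = 1−.
Anion: ligand charges sum to -6; for the ion to be 1−, Nb = +5.

(acetylacetonato)tetraamminerhodium(III) tetrafluorodiiodoniobate(V)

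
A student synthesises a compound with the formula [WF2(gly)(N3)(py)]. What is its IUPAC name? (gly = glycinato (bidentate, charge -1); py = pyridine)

There is no counter-ion, so the complex is neutral overall.
Ligand charges: 1×glycinato (-1 each), 2×fluoro (-1 each), 1×azido (-1 each), 1×pyridine (neutral); total -4. So W + (-4) = 0, giving W = +4.
Ligands are named alphabetically: azido before fluoro before glycinato before pyridine.

azidodifluoro(glycinato)(pyridine)tungsten(IV)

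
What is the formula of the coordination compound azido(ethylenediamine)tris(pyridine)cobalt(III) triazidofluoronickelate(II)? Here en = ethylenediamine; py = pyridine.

[Co(en)(N3)(py)3][NiF(N3)3]

Cation [Co…]: ligand charges -1, Co(III) ⇒ ion charge 2+.
Anion [Ni…]: ligand charges -4, Ni(II) ⇒ ion charge 2−.
One 2+ cation balances one 2− anion.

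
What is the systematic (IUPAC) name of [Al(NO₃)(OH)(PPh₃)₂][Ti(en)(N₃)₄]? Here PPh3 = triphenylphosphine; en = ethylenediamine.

hydroxonitratobis(triphenylphosphine)aluminium(III) tetraazido(ethylenediamine)titanate(III)

Both ions are complex: the cation is named first with the plain metal name, the anion second with the -ate form; each ion's ligands are alphabetised independently.
Aluminium is always +3 in its complexes; the cation's ligand charges sum to -2, so the complex cation is 1+.
A 1:1 salt means the anion carries the equal and opposite charge, 1−.
Anion: ligand charges sum to -4; for the ion to be 1−, Ti = +3.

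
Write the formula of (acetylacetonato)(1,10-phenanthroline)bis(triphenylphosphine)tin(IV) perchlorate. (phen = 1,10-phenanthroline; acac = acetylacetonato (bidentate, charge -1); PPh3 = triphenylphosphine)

Ligands: 1 1,10-phenanthroline (phen, neutral), 1 acetylacetonato (acac, -1), 2 triphenylphosphine (PPh3, neutral). Ligand charge sum = -1.
Charge balance with perchlorate (-1) requires 1 complex ion per 3 perchlorate.

[Sn(acac)(phen)(PPh3)2](ClO4)3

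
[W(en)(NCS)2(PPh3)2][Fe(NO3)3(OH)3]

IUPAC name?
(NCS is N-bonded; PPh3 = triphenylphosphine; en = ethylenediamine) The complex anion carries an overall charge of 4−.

(ethylenediamine)diisothiocyanatobis(triphenylphosphine)tungsten(VI) trihydroxotrinitratoferrate(II)

The complex anion is given as 4−; its ligand charges sum to -6, so Fe = +2.
A 1:1 salt means the cation carries the equal and opposite charge, 4+.
Cation: ligand charges sum to -2; for the ion to be 4+, W = +6.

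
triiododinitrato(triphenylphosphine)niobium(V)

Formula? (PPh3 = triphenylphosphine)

Ligands: 1 triphenylphosphine (PPh3, neutral), 2 nitrato (NO3, -1), 3 iodo (I, -1). Ligand charge sum = -5.
With Nb in oxidation state +5, the complex ion is [Nb...].

[NbI3(NO3)2(PPh3)]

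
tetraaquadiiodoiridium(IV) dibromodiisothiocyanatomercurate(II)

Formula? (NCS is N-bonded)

[Ir(H2O)4I2][HgBr2(NCS)2]

Cation [Ir…]: ligand charges -2, Ir(IV) ⇒ ion charge 2+.
Anion [Hg…]: ligand charges -4, Hg(II) ⇒ ion charge 2−.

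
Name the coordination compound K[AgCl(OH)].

potassium chlorohydroxoargentate(I)

The 1 potassium counter-ion carries a total charge of +1, so each complex ion is 1−.
Ligand charges: 1×hydroxo (-1 each), 1×chloro (-1 each); total -2. So Ag + (-2) = 1−, giving Ag = +1.
Ligands are named alphabetically: chloro before hydroxo.
The complex ion is anionic, so silver takes the -ate form argentate(I).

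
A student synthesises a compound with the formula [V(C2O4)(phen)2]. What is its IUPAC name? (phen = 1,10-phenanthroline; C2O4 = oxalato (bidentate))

There is no counter-ion, so the complex is neutral overall.
Ligand charges: 2×1,10-phenanthroline (neutral), 1×oxalato (-2 each); total -2. So V + (-2) = 0, giving V = +2.
Ligands are named alphabetically: oxalato before phenanthroline.

oxalatobis(1,10-phenanthroline)vanadium(II)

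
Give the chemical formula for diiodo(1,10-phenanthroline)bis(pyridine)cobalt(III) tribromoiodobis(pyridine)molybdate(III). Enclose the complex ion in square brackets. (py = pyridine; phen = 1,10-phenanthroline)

[CoI2(phen)(py)2][MoBr3I(py)2]

Cation [Co…]: ligand charges -2, Co(III) ⇒ ion charge 1+.
Anion [Mo…]: ligand charges -4, Mo(III) ⇒ ion charge 1−.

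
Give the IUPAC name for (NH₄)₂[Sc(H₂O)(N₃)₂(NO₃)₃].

ammonium aquadiazidotrinitratoscandate(III)

The 2 ammonium counter-ions carry a total charge of +2, so each complex ion is 2−.
Ligand charges: 3×nitrato (-1 each), 1×aqua (neutral), 2×azido (-1 each); total -5. So Sc + (-5) = 2−, giving Sc = +3.
Ligands are named alphabetically: aqua before azido before nitrato.
The complex ion is anionic, so scandium takes the -ate form scandate(III).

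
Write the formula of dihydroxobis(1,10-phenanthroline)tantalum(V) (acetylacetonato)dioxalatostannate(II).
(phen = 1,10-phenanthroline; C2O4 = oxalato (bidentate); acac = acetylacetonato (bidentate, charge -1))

Cation [Ta…]: ligand charges -2, Ta(V) ⇒ ion charge 3+.
Anion [Sn…]: ligand charges -5, Sn(II) ⇒ ion charge 3−.
One 3+ cation balances one 3− anion.

[Ta(OH)2(phen)2][Sn(acac)(C2O4)2]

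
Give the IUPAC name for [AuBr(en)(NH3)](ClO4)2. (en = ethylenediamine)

amminebromo(ethylenediamine)gold(III) perchlorate

The 2 perchlorate counter-ions carry a total charge of -2, so each complex ion is 2+.
Ligand charges: 1×ethylenediamine (neutral), 1×bromo (-1 each), 1×ammine (neutral); total -1. So Au + (-1) = 2+, giving Au = +3.
Ligands are named alphabetically: ammine before bromo before ethylenediamine.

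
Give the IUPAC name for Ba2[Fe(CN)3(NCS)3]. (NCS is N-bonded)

barium tricyanotriisothiocyanatoferrate(II)

The 2 barium counter-ions carry a total charge of +4, so each complex ion is 4−.
Ligand charges: 3×isothiocyanato (-1 each), 3×cyano (-1 each); total -6. So Fe + (-6) = 4−, giving Fe = +2.
The complex ion is anionic, so iron takes the -ate form ferrate(II).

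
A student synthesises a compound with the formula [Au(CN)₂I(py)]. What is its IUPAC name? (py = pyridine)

There is no counter-ion, so the complex is neutral overall.
Ligand charges: 1×pyridine (neutral), 1×iodo (-1 each), 2×cyano (-1 each); total -3. So Au + (-3) = 0, giving Au = +3.
Ligands are named alphabetically: cyano before iodo before pyridine.

dicyanoiodo(pyridine)gold(III)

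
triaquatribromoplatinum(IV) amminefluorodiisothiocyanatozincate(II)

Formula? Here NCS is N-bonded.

[PtBr3(H2O)3][ZnF(NCS)2(NH3)]

Cation [Pt…]: ligand charges -3, Pt(IV) ⇒ ion charge 1+.
Anion [Zn…]: ligand charges -3, Zn(II) ⇒ ion charge 1−.
One 1+ cation balances one 1− anion.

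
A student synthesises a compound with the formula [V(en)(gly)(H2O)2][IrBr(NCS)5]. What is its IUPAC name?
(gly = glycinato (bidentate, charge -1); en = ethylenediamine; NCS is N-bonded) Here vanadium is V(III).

V is given as +3; the cation's ligand charges sum to -1, so the complex cation is 2+.
A 1:1 salt means the anion carries the equal and opposite charge, 2−.
Anion: ligand charges sum to -6; for the ion to be 2−, Ir = +4.

diaqua(ethylenediamine)(glycinato)vanadium(III) bromopentaisothiocyanatoiridate(IV)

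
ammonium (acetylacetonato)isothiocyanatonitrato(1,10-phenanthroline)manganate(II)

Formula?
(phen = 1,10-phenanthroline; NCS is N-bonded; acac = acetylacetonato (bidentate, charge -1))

Ligands: 1 1,10-phenanthroline (phen, neutral), 1 nitrato (NO3, -1), 1 isothiocyanato (NCS, -1), 1 acetylacetonato (acac, -1). Ligand charge sum = -3.
Charge balance with ammonium (+1) requires 1 complex ion per 1 ammonium.

NH4[Mn(acac)(NCS)(NO3)(phen)]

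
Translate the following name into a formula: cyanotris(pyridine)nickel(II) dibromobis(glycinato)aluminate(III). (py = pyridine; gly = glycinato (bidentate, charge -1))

Cation [Ni…]: ligand charges -1, Ni(II) ⇒ ion charge 1+.
Anion [Al…]: ligand charges -4, Al(III) ⇒ ion charge 1−.

[Ni(CN)(py)3][AlBr2(gly)2]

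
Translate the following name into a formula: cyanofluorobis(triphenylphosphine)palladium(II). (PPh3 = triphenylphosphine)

[Pd(CN)F(PPh3)2]

Ligands: 1 fluoro (F, -1), 2 triphenylphosphine (PPh3, neutral), 1 cyano (CN, -1). Ligand charge sum = -2.
With Pd in oxidation state +2, the complex ion is [Pd...].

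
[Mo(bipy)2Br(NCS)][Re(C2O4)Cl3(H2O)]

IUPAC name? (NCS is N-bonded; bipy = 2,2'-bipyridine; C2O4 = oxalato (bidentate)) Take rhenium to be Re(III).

Both ions are complex: the cation is named first with the plain metal name, the anion second with the -ate form; each ion's ligands are alphabetised independently.
Re is given as +3; the anion's ligand charges sum to -5, so the complex anion is 2−.
A 1:1 salt means the cation carries the equal and opposite charge, 2+.
Cation: ligand charges sum to -2; for the ion to be 2+, Mo = +4.

bis(2,2'-bipyridine)bromoisothiocyanatomolybdenum(IV) aquatrichlorooxalatorhenate(III)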